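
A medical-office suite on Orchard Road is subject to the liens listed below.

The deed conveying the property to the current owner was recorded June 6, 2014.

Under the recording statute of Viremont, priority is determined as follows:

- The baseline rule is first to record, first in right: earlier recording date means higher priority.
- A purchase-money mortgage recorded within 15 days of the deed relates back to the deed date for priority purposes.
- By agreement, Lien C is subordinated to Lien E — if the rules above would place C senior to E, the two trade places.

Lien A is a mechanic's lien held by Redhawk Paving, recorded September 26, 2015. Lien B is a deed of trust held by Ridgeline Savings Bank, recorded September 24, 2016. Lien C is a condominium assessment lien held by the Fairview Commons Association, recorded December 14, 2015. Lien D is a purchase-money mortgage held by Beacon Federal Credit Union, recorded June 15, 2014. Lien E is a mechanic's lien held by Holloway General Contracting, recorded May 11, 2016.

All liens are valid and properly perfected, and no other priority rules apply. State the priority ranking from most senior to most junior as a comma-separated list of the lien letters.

D, A, E, C, B

Adjusting effective dates: D was recorded within the 15-day window, so its effective date is the deed date June 6, 2014.
By effective date: D (June 6, 2014), A (September 26, 2015), C (December 14, 2015), E (May 11, 2016), B (September 24, 2016).
The subordination applies — C was senior to E — so C and E swap.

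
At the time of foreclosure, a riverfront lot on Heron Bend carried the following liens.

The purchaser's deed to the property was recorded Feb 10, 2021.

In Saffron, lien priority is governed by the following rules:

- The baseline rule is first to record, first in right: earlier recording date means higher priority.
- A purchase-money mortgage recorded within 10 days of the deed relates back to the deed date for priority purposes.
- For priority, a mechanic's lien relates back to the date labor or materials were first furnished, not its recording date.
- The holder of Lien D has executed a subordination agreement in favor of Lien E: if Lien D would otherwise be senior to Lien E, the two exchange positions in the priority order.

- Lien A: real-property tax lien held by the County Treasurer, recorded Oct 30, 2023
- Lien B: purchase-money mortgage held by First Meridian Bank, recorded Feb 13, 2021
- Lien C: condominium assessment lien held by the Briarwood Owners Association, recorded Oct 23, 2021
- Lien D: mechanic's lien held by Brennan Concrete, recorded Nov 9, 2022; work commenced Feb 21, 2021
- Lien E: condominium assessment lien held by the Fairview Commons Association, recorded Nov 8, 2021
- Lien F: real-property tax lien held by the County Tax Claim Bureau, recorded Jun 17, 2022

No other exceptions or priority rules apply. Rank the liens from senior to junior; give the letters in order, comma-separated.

Effective dates: B was recorded within the 10-day window, so its effective date is the deed date Feb 10, 2021; D's effective date is Feb 21, 2021, when work began.
Ordering by effective date: B (Feb 10, 2021), D (Feb 21, 2021), C (Oct 23, 2021), E (Nov 8, 2021), F (Jun 17, 2022), A (Oct 30, 2023).
D is senior to E before the subordination, so the two trade places.

B, E, C, D, F, A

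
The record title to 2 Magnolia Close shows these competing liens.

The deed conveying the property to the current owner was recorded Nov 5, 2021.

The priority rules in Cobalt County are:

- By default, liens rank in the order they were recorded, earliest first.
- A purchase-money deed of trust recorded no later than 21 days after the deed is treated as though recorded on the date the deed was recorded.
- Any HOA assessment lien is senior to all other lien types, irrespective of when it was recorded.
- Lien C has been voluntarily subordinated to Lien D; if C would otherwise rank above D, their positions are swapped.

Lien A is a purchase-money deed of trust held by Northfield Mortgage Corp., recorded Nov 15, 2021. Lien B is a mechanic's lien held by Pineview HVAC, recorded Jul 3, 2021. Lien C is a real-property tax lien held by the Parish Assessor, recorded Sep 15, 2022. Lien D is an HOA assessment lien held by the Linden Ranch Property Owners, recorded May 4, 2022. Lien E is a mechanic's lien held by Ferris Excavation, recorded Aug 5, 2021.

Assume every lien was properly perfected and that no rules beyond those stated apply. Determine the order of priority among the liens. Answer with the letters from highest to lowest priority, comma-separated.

D, B, E, A, C

Adjusting effective dates: A was recorded within the 21-day window, so its effective date is the deed date Nov 5, 2021.
D, as an HOA assessment lien, has superpriority and ranks first.
Among the remaining liens, by effective date: B (Jul 3, 2021), E (Aug 5, 2021), A (Nov 5, 2021), C (Sep 15, 2022).
C is already junior to D, so the subordination agreement changes nothing.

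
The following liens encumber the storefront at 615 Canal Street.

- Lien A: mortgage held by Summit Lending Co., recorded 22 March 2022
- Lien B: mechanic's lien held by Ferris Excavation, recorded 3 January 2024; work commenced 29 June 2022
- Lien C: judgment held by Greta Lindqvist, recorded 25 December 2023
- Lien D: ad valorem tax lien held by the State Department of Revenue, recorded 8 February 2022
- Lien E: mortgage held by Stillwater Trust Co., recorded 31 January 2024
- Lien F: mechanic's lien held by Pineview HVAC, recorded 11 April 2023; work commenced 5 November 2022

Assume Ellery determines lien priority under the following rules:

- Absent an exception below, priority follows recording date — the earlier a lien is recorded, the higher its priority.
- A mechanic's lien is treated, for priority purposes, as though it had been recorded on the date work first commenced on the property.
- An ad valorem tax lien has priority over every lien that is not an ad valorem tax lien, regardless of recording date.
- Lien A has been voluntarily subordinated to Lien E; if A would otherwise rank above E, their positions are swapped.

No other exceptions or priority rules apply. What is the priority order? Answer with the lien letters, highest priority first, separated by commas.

Effective dates: B is treated as recorded 29 June 2022, the work-commencement date; F relates back to 5 November 2022 (work commenced).
D is an ad valorem tax lien and takes priority over every other lien.
Remaining liens by effective date: A (22 March 2022), B (29 June 2022), F (5 November 2022), C (25 December 2023), E (31 January 2024).
A is senior to E before the subordination, so the two trade places.

D, E, B, F, C, A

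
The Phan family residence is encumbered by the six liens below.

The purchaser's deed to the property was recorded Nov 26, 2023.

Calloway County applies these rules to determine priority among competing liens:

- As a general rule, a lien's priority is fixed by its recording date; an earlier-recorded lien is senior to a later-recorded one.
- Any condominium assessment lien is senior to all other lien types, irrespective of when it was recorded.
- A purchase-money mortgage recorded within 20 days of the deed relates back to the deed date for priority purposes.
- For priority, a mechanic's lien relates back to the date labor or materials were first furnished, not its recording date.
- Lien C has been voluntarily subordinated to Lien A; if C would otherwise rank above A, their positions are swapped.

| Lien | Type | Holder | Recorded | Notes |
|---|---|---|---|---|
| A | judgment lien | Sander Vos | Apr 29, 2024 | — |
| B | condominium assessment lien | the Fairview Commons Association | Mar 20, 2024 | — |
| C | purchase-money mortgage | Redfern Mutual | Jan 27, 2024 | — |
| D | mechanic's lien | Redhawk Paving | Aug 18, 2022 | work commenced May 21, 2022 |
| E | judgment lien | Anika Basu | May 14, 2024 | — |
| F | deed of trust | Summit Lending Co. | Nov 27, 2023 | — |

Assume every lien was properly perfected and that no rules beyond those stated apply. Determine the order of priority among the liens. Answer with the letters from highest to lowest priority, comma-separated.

Adjusting effective dates: C was recorded 62 days after the deed — beyond 20 days — so no relation-back applies; D relates back to May 21, 2022 (work commenced).
B, as a condominium assessment lien, has superpriority and ranks first.
Ordering the rest by effective date: D (May 21, 2022), F (Nov 27, 2023), C (Jan 27, 2024), A (Apr 29, 2024), E (May 14, 2024).
The subordination applies — C was senior to A — so C and A swap.

B, D, F, A, C, E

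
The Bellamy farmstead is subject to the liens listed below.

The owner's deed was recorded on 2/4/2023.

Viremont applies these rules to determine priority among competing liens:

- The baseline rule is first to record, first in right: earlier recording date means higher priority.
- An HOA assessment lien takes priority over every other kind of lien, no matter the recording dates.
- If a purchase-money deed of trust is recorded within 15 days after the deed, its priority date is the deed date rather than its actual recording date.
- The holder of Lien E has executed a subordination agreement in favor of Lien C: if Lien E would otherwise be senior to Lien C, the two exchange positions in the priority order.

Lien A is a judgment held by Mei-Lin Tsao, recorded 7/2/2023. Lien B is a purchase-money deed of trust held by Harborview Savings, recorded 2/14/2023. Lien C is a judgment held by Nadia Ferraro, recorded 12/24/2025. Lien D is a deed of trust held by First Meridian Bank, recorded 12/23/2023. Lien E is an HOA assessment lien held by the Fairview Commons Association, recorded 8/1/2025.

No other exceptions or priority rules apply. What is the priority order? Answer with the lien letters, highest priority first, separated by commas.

C, B, A, D, E

Effective dates: B was recorded within the 15-day window, so its effective date is the deed date 2/4/2023.
E, as an HOA assessment lien, has superpriority and ranks first.
The other liens, earliest effective date first: B (2/4/2023), A (7/2/2023), D (12/23/2023), C (12/24/2025).
The subordination applies — E was senior to C — so E and C swap.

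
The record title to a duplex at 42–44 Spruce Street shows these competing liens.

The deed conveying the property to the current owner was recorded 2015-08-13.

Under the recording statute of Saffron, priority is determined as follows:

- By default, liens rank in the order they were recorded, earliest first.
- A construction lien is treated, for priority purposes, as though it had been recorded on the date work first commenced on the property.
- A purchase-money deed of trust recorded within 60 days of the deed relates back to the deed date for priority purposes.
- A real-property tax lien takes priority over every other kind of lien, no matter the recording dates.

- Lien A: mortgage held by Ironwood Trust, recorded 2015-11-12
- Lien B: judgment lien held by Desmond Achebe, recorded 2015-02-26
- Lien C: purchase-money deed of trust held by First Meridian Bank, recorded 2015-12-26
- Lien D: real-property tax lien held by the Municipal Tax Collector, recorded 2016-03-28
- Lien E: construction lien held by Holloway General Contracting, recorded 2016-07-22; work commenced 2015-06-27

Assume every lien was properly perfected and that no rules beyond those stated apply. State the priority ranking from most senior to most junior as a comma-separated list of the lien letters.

Effective dates after the stated exceptions: C was recorded 135 days after the deed, outside the 60-day window, so it keeps its recording date; E is treated as recorded 2015-06-27, the work-commencement date.
D is a real-property tax lien, so it outranks all other liens regardless of date.
Remaining liens by effective date: B (2015-02-26), E (2015-06-27), A (2015-11-12), C (2015-12-26).

D, B, E, A, C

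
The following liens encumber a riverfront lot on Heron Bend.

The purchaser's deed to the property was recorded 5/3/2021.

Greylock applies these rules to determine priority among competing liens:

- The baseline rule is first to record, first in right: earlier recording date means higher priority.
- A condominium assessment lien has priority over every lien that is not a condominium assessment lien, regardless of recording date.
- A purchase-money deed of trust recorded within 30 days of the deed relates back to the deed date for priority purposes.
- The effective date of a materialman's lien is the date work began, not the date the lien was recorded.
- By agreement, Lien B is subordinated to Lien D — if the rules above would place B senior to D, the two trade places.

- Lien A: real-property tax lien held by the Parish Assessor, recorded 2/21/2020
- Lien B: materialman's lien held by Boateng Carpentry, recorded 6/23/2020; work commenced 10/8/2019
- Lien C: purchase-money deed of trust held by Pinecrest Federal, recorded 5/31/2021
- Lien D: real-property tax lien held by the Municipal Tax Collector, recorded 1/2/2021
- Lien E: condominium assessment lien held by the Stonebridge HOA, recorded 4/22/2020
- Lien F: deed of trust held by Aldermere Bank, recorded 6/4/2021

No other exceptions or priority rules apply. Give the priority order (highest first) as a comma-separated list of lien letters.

Effective dates: B relates back to 10/8/2019 (work commenced); C's effective date is the deed date, 5/3/2021.
As a condominium assessment lien, E is senior to every other lien.
Remaining liens by effective date: B (10/8/2019), A (2/21/2020), D (1/2/2021), C (5/3/2021), F (6/4/2021).
Because B would otherwise rank above D, the subordination swaps them.

E, D, A, B, C, F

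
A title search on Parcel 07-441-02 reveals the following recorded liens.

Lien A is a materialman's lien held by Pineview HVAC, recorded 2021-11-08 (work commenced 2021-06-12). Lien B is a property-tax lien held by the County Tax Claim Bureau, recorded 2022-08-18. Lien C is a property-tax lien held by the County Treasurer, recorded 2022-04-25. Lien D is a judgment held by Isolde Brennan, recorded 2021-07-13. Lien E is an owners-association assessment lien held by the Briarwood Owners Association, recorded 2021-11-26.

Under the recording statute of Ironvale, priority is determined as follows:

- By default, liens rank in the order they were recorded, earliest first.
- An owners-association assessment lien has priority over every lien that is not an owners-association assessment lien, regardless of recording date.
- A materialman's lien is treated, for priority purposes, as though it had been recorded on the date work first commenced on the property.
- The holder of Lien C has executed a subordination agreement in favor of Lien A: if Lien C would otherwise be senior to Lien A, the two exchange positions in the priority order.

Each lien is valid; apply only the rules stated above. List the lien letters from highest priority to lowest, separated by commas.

Adjusting effective dates: A's effective date is 2021-06-12, when work began.
E, as an owners-association assessment lien, has superpriority and ranks first.
The other liens, earliest effective date first: A (2021-06-12), D (2021-07-13), C (2022-04-25), B (2022-08-18).
C is already junior to A, so the subordination agreement changes nothing.

E, A, D, C, B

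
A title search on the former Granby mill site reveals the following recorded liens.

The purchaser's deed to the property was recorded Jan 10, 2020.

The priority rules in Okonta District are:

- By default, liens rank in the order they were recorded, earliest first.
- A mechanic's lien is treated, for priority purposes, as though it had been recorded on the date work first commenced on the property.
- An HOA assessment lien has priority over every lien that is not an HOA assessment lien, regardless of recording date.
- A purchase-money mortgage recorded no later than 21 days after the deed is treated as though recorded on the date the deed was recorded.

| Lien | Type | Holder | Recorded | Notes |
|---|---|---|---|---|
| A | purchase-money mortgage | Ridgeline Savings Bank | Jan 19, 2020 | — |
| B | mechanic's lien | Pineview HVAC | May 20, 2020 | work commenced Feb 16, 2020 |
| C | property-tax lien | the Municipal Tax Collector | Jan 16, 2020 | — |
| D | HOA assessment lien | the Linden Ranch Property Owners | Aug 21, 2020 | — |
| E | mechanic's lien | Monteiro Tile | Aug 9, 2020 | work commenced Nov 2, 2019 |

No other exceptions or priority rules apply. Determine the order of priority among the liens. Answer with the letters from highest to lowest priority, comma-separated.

D, E, A, C, B

First, effective dates: A relates back to the deed date Jan 10, 2020; B's effective date is Feb 16, 2020, when work began; E's effective date is Nov 2, 2019, when work began.
As an HOA assessment lien, D is senior to every other lien.
The other liens, earliest effective date first: E (Nov 2, 2019), A (Jan 10, 2020), C (Jan 16, 2020), B (Feb 16, 2020).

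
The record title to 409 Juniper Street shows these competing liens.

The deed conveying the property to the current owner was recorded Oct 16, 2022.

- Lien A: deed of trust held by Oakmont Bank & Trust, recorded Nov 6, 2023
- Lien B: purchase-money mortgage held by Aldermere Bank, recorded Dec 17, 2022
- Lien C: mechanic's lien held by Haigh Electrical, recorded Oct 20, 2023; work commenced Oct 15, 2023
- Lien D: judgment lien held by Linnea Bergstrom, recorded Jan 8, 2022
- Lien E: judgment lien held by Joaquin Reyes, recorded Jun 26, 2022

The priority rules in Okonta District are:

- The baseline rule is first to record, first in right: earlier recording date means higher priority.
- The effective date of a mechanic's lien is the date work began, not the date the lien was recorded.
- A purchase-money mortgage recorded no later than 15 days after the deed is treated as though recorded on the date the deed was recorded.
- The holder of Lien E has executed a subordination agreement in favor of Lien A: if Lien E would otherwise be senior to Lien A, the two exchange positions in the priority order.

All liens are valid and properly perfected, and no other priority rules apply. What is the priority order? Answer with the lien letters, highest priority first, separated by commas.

Effective dates after the stated exceptions: B was recorded 62 days after the deed — beyond 15 days — so no relation-back applies; C relates back to Oct 15, 2023 (work commenced).
Ordering by effective date: D (Jan 8, 2022), E (Jun 26, 2022), B (Dec 17, 2022), C (Oct 15, 2023), A (Nov 6, 2023).
E is senior to A before the subordination, so the two trade places.

D, A, B, C, E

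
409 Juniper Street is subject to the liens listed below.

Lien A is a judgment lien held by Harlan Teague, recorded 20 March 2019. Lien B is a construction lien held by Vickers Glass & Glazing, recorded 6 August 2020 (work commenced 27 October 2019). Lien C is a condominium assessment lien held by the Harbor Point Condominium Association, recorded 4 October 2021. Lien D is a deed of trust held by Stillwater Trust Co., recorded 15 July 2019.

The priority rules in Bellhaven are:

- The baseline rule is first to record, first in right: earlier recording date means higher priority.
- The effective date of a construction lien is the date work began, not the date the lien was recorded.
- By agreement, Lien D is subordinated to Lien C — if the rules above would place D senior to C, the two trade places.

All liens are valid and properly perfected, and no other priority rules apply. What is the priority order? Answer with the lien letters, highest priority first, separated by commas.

Effective dates: B's effective date is 27 October 2019, when work began.
By effective date: A (20 March 2019), D (15 July 2019), B (27 October 2019), C (4 October 2021).
The subordination applies — D was senior to C — so D and C swap.

A, C, B, D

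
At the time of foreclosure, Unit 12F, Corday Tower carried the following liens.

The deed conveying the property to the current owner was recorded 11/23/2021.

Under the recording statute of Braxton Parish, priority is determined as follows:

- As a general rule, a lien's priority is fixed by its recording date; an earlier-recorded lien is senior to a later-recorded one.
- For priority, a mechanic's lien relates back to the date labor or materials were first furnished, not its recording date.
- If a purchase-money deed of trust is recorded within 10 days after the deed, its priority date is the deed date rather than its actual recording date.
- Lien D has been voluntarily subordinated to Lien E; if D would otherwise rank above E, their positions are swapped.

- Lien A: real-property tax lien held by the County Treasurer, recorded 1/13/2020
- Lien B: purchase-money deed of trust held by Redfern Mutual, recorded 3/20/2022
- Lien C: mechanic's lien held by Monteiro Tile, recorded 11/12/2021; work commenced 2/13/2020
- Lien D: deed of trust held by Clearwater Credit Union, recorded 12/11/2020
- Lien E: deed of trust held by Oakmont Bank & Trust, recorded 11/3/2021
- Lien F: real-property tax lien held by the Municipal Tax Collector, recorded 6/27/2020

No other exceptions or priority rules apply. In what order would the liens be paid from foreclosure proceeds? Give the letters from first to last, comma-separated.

A, C, F, E, D, B

First, effective dates: B was recorded 117 days after the deed — beyond 10 days — so no relation-back applies; C's effective date is 2/13/2020, when work began.
By effective date, earliest first: A (1/13/2020), C (2/13/2020), F (6/27/2020), D (12/11/2020), E (11/3/2021), B (3/20/2022).
Because D would otherwise rank above E, the subordination swaps them.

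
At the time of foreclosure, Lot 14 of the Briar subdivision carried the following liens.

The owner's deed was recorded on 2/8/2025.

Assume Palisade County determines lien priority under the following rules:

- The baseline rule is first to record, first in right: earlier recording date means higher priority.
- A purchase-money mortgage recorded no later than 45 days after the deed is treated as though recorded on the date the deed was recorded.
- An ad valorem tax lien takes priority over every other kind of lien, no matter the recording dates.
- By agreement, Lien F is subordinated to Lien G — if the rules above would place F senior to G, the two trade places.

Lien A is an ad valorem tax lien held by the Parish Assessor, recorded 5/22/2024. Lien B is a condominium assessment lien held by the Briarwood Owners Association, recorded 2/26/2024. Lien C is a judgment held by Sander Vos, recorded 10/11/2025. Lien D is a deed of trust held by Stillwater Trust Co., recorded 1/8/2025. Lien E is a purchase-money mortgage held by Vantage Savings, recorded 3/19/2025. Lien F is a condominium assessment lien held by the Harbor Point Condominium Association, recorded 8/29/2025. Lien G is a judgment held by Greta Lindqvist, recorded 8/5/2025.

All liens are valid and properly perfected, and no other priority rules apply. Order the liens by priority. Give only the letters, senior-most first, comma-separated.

Effective dates: E relates back to the deed date 2/8/2025.
A is an ad valorem tax lien, so it outranks all other liens regardless of date.
Among the remaining liens, by effective date: B (2/26/2024), D (1/8/2025), E (2/8/2025), G (8/5/2025), F (8/29/2025), C (10/11/2025).
F already ranks below G; the subordination has no effect.

A, B, D, E, G, F, C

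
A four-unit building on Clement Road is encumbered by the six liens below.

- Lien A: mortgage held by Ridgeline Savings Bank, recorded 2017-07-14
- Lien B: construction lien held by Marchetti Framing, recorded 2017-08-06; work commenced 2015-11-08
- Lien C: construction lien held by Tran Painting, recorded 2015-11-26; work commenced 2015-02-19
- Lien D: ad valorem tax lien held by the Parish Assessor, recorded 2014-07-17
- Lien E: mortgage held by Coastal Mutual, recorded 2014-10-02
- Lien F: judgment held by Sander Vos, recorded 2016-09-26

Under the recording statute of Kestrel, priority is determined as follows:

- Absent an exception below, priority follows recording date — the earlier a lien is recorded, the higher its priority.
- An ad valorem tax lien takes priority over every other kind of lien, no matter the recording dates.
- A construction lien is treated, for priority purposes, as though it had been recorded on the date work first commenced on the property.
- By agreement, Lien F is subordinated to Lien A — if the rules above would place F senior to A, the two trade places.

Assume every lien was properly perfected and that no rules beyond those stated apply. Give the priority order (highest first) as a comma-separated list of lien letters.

D, E, C, B, A, F

Effective dates: B is treated as recorded 2015-11-08, the work-commencement date; C relates back to 2015-02-19 (work commenced).
D, as an ad valorem tax lien, has superpriority and ranks first.
Among the remaining liens, by effective date: E (2014-10-02), C (2015-02-19), B (2015-11-08), F (2016-09-26), A (2017-07-14).
Because F would otherwise rank above A, the subordination swaps them.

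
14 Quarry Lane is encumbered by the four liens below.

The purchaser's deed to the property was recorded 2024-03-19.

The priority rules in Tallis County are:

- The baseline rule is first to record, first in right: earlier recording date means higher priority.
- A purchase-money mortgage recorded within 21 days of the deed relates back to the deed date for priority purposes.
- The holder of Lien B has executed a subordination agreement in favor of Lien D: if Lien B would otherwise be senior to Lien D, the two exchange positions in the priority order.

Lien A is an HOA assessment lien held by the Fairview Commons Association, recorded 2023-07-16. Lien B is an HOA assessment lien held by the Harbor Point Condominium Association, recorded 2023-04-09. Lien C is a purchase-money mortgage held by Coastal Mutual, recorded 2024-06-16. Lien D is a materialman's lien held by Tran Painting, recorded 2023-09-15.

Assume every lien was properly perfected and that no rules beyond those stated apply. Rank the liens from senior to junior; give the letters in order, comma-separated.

First, effective dates: C missed the 21-day window (89 days after the deed), so its recording date stands.
Ordering by effective date: B (2023-04-09), A (2023-07-16), D (2023-09-15), C (2024-06-16).
The subordination applies — B was senior to D — so B and D swap.

D, A, B, C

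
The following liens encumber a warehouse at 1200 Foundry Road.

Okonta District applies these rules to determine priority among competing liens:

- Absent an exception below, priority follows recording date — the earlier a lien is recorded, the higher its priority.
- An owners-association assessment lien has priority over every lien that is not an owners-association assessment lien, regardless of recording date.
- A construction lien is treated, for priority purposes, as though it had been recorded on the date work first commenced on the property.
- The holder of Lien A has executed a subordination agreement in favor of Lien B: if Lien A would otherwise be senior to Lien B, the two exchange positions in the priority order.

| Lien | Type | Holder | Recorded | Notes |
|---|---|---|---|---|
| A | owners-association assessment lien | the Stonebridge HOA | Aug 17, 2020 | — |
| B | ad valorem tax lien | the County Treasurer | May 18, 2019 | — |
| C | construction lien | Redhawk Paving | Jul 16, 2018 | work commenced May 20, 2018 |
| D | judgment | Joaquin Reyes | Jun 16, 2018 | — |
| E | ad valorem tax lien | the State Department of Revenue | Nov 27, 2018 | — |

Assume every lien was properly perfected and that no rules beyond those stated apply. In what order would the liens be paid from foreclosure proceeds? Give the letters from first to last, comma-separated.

Adjusting effective dates: C is treated as recorded May 20, 2018, the work-commencement date.
As an owners-association assessment lien, A is senior to every other lien.
Among the remaining liens, by effective date: C (May 20, 2018), D (Jun 16, 2018), E (Nov 27, 2018), B (May 18, 2019).
A would otherwise be senior to B, so under the subordination agreement A and B exchange positions.

B, C, D, E, A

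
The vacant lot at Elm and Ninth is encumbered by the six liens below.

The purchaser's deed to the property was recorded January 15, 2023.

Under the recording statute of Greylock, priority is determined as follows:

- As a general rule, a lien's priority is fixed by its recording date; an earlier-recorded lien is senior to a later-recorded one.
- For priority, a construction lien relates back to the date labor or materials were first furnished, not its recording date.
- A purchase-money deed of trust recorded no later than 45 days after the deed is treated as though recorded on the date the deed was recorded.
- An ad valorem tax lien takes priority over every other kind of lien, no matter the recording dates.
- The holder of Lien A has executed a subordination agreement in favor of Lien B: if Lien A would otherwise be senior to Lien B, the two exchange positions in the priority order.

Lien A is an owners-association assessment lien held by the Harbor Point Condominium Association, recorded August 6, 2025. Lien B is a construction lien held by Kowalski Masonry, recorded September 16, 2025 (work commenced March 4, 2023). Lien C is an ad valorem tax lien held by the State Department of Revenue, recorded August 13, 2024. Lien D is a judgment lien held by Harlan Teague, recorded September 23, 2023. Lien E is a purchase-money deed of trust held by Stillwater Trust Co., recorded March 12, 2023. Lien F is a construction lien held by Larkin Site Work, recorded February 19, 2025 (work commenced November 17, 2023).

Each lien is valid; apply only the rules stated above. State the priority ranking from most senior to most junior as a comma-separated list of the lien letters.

Effective dates after the stated exceptions: B relates back to March 4, 2023 (work commenced); E was recorded 56 days after the deed — beyond 45 days — so no relation-back applies; F is treated as recorded November 17, 2023, the work-commencement date.
C is an ad valorem tax lien and takes priority over every other lien.
Remaining liens by effective date: B (March 4, 2023), E (March 12, 2023), D (September 23, 2023), F (November 17, 2023), A (August 6, 2025).
A already ranks below B; the subordination has no effect.

C, B, E, D, F, A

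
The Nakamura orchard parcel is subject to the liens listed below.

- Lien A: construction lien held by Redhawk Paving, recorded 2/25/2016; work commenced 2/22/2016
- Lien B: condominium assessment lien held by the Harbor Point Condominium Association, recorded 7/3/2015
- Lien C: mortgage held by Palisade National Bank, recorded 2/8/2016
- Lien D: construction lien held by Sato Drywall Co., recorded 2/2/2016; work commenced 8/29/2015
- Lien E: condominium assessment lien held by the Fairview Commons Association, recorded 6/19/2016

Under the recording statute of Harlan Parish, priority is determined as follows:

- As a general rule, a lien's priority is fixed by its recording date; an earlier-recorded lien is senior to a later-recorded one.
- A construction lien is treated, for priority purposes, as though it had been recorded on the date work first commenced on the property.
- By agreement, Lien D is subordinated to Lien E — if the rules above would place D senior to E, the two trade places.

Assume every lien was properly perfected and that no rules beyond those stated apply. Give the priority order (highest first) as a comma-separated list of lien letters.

B, E, C, A, D

Effective dates after the stated exceptions: A is treated as recorded 2/22/2016, the work-commencement date; D's effective date is 8/29/2015, when work began.
Ordering by effective date: B (7/3/2015), D (8/29/2015), C (2/8/2016), A (2/22/2016), E (6/19/2016).
D is senior to E before the subordination, so the two trade places.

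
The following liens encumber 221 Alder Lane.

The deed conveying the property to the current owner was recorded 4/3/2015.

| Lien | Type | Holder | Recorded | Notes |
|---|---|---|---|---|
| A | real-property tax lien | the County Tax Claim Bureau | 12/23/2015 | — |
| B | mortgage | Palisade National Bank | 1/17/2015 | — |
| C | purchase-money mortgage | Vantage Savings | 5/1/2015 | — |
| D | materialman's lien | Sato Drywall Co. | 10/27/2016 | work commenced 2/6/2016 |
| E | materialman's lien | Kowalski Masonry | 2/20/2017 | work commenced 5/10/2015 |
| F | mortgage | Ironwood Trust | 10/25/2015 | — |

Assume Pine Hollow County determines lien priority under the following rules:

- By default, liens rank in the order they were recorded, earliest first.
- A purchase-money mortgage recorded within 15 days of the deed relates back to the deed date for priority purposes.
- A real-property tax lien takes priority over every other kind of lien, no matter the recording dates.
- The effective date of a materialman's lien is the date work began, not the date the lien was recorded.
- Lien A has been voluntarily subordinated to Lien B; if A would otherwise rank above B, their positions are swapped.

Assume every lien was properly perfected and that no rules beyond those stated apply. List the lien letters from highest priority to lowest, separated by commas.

B, A, C, E, F, D

First, effective dates: C was recorded 28 days after the deed — beyond 15 days — so no relation-back applies; D is treated as recorded 2/6/2016, the work-commencement date; E's effective date is 5/10/2015, when work began.
A, as a real-property tax lien, has superpriority and ranks first.
Ordering the rest by effective date: B (1/17/2015), C (5/1/2015), E (5/10/2015), F (10/25/2015), D (2/6/2016).
A would otherwise be senior to B, so under the subordination agreement A and B exchange positions.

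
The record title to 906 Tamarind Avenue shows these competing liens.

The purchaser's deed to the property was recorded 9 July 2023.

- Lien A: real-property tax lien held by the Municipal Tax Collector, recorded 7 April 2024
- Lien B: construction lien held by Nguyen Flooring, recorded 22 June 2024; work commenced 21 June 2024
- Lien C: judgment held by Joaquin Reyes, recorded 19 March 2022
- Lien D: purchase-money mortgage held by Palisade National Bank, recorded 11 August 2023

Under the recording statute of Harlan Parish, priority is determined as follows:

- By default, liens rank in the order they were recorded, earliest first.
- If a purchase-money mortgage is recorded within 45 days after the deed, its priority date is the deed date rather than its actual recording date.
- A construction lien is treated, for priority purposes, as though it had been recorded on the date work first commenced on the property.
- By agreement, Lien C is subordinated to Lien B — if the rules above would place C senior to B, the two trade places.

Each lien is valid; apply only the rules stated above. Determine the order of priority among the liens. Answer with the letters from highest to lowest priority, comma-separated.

B, D, A, C

Effective dates after the stated exceptions: B is treated as recorded 21 June 2024, the work-commencement date; D was recorded within the 45-day window, so its effective date is the deed date 9 July 2023.
Ordering by effective date: C (19 March 2022), D (9 July 2023), A (7 April 2024), B (21 June 2024).
C would otherwise be senior to B, so under the subordination agreement C and B exchange positions.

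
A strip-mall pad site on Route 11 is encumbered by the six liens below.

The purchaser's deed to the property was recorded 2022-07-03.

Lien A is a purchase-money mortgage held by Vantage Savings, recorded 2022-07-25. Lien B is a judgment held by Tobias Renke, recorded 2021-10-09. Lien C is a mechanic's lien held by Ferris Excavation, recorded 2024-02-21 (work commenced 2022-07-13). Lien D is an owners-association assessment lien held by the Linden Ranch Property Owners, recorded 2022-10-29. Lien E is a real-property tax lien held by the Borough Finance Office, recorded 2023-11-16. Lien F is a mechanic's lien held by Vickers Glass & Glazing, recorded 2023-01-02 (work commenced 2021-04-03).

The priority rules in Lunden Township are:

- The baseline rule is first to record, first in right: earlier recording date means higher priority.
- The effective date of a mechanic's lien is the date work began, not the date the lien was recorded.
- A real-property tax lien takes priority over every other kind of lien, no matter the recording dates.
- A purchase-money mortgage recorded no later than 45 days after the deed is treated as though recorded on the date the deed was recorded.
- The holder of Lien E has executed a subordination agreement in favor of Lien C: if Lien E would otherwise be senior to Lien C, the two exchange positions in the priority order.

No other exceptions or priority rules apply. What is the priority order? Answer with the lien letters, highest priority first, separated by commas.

First, effective dates: A was recorded within the 45-day window, so its effective date is the deed date 2022-07-03; C relates back to 2022-07-13 (work commenced); F's effective date is 2021-04-03, when work began.
E is a real-property tax lien and takes priority over every other lien.
Ordering the rest by effective date: F (2021-04-03), B (2021-10-09), A (2022-07-03), C (2022-07-13), D (2022-10-29).
E is senior to C before the subordination, so the two trade places.

C, F, B, A, E, D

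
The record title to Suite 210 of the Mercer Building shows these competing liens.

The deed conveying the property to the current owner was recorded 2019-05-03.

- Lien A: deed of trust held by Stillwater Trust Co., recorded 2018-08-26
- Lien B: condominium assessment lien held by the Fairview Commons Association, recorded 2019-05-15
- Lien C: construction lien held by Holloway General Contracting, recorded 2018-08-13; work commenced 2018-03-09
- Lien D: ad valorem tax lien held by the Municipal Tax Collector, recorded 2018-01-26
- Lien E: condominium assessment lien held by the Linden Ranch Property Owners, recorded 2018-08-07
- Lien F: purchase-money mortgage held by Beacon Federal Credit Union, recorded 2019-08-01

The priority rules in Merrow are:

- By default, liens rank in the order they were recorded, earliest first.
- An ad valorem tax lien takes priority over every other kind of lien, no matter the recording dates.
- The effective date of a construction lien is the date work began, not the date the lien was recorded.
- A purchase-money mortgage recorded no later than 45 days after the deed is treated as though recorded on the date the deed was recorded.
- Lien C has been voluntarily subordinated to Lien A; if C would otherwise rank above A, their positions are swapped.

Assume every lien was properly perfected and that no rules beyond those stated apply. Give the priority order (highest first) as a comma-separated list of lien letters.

Effective dates: C relates back to 2018-03-09 (work commenced); F missed the 45-day window (90 days after the deed), so its recording date stands.
D is an ad valorem tax lien, so it outranks all other liens regardless of date.
Remaining liens by effective date: C (2018-03-09), E (2018-08-07), A (2018-08-26), B (2019-05-15), F (2019-08-01).
Because C would otherwise rank above A, the subordination swaps them.

D, A, E, C, B, F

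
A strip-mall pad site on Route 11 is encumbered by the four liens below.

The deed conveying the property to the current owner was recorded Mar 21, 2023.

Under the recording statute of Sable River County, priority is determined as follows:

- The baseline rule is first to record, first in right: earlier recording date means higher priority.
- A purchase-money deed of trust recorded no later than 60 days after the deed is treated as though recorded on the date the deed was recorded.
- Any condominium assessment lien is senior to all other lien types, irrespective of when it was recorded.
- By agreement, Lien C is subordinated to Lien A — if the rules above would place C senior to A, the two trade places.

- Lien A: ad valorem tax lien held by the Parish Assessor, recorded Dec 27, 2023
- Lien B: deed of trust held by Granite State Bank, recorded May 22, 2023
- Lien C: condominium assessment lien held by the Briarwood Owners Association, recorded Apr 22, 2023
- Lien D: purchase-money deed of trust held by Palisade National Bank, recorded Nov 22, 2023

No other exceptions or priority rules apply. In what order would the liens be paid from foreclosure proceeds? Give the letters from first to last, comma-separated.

A, B, D, C

Effective dates after the stated exceptions: D was recorded 246 days after the deed — beyond 60 days — so no relation-back applies.
C is a condominium assessment lien, so it outranks all other liens regardless of date.
Remaining liens by effective date: B (May 22, 2023), D (Nov 22, 2023), A (Dec 27, 2023).
C would otherwise be senior to A, so under the subordination agreement C and A exchange positions.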